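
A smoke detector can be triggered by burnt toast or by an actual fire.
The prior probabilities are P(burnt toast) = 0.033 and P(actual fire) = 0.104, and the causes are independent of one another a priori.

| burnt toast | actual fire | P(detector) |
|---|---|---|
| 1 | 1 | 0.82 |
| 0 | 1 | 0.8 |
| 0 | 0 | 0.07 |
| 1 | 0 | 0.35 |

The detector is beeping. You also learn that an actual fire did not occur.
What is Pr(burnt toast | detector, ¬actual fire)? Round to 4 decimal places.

Pr(burnt toast | detector, ¬actual fire) ≈ 0.1458

P(detector | ¬actual fire) = 0.07·0.967 + 0.35·0.033 = 0.067690 + 0.011550 = 0.079240
The burnt toast-present share is 0.35·0.033 = 0.011550.
Hence the posterior is 0.011550/0.079240 ≈ 0.1458.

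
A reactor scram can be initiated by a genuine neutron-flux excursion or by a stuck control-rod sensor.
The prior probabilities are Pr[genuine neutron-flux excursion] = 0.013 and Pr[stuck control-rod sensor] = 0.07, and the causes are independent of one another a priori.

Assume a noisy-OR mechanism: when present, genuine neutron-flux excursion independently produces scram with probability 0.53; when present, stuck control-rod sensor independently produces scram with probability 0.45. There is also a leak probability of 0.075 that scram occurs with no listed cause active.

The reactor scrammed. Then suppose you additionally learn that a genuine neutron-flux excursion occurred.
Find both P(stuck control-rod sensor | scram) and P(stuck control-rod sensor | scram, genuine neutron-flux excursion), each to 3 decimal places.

Under noisy-OR, P(scram | causes) = 1 − (1−0.075)·∏(1−qᵢ) over the active causes.
P(scram) = 0.075×0.987×0.93 + 0.49125×0.987×0.07 + 0.56525×0.013×0.93 + 0.760887×0.013×0.07 = 0.068843 + 0.033940 + 0.006834 + 0.000692 = 0.110309
The stuck control-rod sensor-present share is 0.033940 + 0.000692 = 0.034632.
So P(stuck control-rod sensor | scram) = 0.034632/0.110309 ≈ 0.314.

With the extra evidence:
P(scram | genuine neutron-flux excursion) = 0.56525·0.93 + 0.760887·0.07 = 0.525683 + 0.053262 = 0.578945
Restricting to configurations with stuck control-rod sensor present: 0.760887·0.07 = 0.053262.
P(stuck control-rod sensor | scram, genuine neutron-flux excursion) = 0.053262 / 0.578945 ≈ 0.092
This is intercausal reasoning (explaining away): once genuine neutron-flux excursion accounts for the scram, stuck control-rod sensor becomes less likely.

P(stuck control-rod sensor | scram) ≈ 0.314; P(stuck control-rod sensor | scram, genuine neutron-flux excursion) ≈ 0.092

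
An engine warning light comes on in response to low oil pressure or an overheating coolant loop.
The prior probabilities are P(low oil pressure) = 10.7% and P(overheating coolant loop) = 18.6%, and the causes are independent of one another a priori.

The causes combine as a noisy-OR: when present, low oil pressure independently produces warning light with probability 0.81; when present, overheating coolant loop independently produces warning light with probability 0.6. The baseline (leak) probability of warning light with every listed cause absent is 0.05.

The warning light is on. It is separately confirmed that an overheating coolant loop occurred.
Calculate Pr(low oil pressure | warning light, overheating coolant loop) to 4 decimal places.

Pr(low oil pressure | warning light, overheating coolant loop) ≈ 0.1520

Under noisy-OR, P(warning light | causes) = 1 − (1−0.05)·∏(1−qᵢ) over the active causes.
P(warning light | overheating coolant loop) = 0.62*0.893 + 0.9278*0.107 = 0.553660 + 0.099275 = 0.652935
The low oil pressure-present share is 0.9278*0.107 = 0.099275.
So P(low oil pressure | warning light, overheating coolant loop) = 0.099275/0.652935 ≈ 0.1520.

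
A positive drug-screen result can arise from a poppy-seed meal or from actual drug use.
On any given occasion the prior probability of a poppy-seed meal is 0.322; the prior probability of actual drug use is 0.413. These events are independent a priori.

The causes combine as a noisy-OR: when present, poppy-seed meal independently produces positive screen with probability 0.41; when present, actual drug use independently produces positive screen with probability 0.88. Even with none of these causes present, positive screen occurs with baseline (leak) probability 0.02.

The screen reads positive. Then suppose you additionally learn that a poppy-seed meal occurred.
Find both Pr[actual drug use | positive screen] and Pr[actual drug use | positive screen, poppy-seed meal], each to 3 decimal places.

Pr[actual drug use | positive screen] ≈ 0.809; Pr[actual drug use | positive screen, poppy-seed meal] ≈ 0.608

Under noisy-OR, P(positive screen | causes) = 1 − (1−0.02)·∏(1−qᵢ) over the active causes.
Enumerate the 4 (poppy-seed meal, actual drug use) configurations and weight by the priors:
  P(positive screen) = 0.02×0.678×0.587 + 0.8824×0.678×0.413 + 0.4218×0.322×0.587 + 0.930616×0.322×0.413
        = 0.007960 + 0.247084 + 0.079726 + 0.123759 = 0.458529
Configurations with actual drug use contribute 0.370843, so
  P(actual drug use | positive screen) = 0.370843 / 0.458529 ≈ 0.809

Now condition on the additional information:
P(positive screen | poppy-seed meal) = 0.4218*0.587 + 0.930616*0.413 = 0.247597 + 0.384344 = 0.631941
Of this, 0.384344 comes from 0.930616*0.413 (the actual drug use=true cases).
So P(actual drug use | positive screen, poppy-seed meal) = 0.384344/0.631941 ≈ 0.608.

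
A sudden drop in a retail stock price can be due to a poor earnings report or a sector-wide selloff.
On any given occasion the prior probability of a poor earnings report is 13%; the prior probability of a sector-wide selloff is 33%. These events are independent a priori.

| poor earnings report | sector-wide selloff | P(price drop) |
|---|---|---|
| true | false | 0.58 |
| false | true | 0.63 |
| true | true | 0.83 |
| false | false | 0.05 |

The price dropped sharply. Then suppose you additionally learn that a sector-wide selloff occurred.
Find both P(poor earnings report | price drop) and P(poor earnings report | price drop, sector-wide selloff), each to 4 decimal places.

P(poor earnings report | price drop) ≈ 0.2908; P(poor earnings report | price drop, sector-wide selloff) ≈ 0.1645

P(price drop) = 0.05·0.87·0.67 + 0.63·0.87·0.33 + 0.58·0.13·0.67 + 0.83·0.13·0.33 = 0.029145 + 0.180873 + 0.050518 + 0.035607 = 0.296143
Of this, 0.086125 comes from 0.050518 + 0.035607 (the poor earnings report=true cases).
Hence the posterior is 0.086125/0.296143 ≈ 0.2908.

Now also conditioning on sector-wide selloff=true:
P(price drop | sector-wide selloff) = 0.63×0.87 + 0.83×0.13 = 0.548100 + 0.107900 = 0.656000
The poor earnings report-present share is 0.83×0.13 = 0.107900.
P(poor earnings report | price drop, sector-wide selloff) = 0.107900 / 0.656000 ≈ 0.1645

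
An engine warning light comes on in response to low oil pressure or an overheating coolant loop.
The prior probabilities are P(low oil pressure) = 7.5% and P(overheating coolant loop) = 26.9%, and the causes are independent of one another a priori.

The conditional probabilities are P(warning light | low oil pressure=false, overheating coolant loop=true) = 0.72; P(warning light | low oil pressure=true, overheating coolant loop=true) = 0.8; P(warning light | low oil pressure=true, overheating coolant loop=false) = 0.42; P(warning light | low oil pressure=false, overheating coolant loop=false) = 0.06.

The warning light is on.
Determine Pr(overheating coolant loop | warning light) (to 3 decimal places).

For the numerator, keep only overheating coolant loop=true terms: 0.179154 + 0.016140 = 0.195294
Denominator P(warning light): 0.06×0.925×0.731 + 0.72×0.925×0.269 + 0.42×0.075×0.731 + 0.8×0.075×0.269 = 0.258891
Posterior = 0.195294 / 0.258891 ≈ 0.754

Pr(overheating coolant loop | warning light) ≈ 0.754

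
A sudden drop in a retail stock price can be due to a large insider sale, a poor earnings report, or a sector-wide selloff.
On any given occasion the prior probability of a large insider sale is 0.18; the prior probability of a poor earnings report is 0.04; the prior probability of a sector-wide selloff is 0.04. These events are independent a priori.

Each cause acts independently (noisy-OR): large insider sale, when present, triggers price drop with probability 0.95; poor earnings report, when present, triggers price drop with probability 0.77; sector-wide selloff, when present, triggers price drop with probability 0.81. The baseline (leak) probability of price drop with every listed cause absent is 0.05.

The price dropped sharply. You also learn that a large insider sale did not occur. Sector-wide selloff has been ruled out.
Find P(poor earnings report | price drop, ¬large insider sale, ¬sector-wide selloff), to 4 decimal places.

Under noisy-OR, P(price drop | causes) = 1 − (1−0.05)·∏(1−qᵢ) over the active causes.
Sum P(price drop|·) weighted by the priors over both values of poor earnings report:
  P(price drop | ¬large insider sale, ¬sector-wide selloff) = 0.05×0.96 + 0.7815×0.04
        = 0.048000 + 0.031260 = 0.079260
Keeping only the poor earnings report-present terms gives 0.031260, so
  P(poor earnings report | price drop, ¬large insider sale, ¬sector-wide selloff) = 0.031260 / 0.079260 ≈ 0.3944

P(poor earnings report | price drop, ¬large insider sale, ¬sector-wide selloff) ≈ 0.3944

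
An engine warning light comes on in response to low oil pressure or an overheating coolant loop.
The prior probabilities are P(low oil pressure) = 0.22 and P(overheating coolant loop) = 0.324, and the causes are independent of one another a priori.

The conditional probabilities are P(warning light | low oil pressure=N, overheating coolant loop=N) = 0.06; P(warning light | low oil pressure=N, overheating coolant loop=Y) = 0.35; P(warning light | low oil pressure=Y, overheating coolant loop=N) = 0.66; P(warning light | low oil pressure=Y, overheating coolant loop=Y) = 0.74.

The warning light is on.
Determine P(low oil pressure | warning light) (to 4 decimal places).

P(low oil pressure | warning light) ≈ 0.5569

Sum P(warning light|·) weighted by the priors over the 4 (low oil pressure, overheating coolant loop) configurations:
  P(warning light) = 0.06·0.78·0.676 + 0.35·0.78·0.324 + 0.66·0.22·0.676 + 0.74·0.22·0.324
        = 0.031637 + 0.088452 + 0.098155 + 0.052747 = 0.270991
Keeping only the low oil pressure-present terms gives 0.150902, so
  P(low oil pressure | warning light) = 0.150902 / 0.270991 ≈ 0.5569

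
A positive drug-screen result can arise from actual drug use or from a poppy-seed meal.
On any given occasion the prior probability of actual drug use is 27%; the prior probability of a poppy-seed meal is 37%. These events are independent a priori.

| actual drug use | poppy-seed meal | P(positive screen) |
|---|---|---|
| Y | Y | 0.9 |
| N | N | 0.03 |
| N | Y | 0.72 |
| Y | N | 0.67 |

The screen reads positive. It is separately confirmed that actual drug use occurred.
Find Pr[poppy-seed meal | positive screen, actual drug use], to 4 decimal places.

Pr[poppy-seed meal | positive screen, actual drug use] ≈ 0.4410

Sum P(positive screen|·) weighted by the priors over both values of poppy-seed meal:
  P(positive screen | actual drug use) = 0.67·0.63 + 0.9·0.37
        = 0.422100 + 0.333000 = 0.755100
The terms with poppy-seed meal present sum to 0.333000, so
  P(poppy-seed meal | positive screen, actual drug use) = 0.333000 / 0.755100 ≈ 0.4410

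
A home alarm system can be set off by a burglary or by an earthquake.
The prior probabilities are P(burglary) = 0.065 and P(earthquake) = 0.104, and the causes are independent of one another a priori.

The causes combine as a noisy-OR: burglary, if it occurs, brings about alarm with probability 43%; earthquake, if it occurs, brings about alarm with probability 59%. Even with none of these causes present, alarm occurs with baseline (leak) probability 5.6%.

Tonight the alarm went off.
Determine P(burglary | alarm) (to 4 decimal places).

Under noisy-OR, P(alarm | causes) = 1 − (1−0.056)·∏(1−qᵢ) over the active causes.
Sum P(alarm|·) weighted by the priors over the 4 (burglary, earthquake) configurations:
  P(alarm) = 0.056·0.935·0.896 + 0.61296·0.935·0.104 + 0.46192·0.065·0.896 + 0.779387·0.065·0.104
        = 0.046915 + 0.059604 + 0.026902 + 0.005269 = 0.138690
Configurations with burglary contribute 0.032171, so
  P(burglary | alarm) = 0.032171 / 0.138690 ≈ 0.2320

P(burglary | alarm) ≈ 0.2320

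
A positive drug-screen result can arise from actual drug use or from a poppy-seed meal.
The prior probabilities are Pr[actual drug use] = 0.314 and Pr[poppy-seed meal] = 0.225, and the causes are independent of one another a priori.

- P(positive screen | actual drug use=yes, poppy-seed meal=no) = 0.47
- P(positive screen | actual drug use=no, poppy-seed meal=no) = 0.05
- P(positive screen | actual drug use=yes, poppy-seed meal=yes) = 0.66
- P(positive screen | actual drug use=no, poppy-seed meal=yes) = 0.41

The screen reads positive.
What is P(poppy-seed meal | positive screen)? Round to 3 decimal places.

P(poppy-seed meal | positive screen) ≈ 0.438

Sum P(positive screen|·) weighted by the priors over the 4 (actual drug use, poppy-seed meal) configurations:
  P(positive screen) = 0.05×0.686×0.775 + 0.41×0.686×0.225 + 0.47×0.314×0.775 + 0.66×0.314×0.225
        = 0.026583 + 0.063284 + 0.114374 + 0.046629 = 0.250870
Keeping only the poppy-seed meal-present terms gives 0.109913, so
  P(poppy-seed meal | positive screen) = 0.109913 / 0.250870 ≈ 0.438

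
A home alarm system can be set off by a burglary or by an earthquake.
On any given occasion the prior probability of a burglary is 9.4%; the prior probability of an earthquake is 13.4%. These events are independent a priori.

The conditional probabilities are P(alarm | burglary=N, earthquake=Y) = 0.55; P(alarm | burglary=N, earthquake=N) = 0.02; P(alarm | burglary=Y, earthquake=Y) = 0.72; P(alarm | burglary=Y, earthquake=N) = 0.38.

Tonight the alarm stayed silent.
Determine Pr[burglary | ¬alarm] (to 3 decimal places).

P(¬alarm) = 0.98·0.906·0.866 + 0.45·0.906·0.134 + 0.62·0.094·0.866 + 0.28·0.094·0.134 = 0.768904 + 0.054632 + 0.050470 + 0.003527 = 0.877533
Of this, 0.053997 comes from 0.050470 + 0.003527 (the burglary=true cases).
So P(burglary | ¬alarm) = 0.053997/0.877533 ≈ 0.062.

Pr[burglary | ¬alarm] ≈ 0.062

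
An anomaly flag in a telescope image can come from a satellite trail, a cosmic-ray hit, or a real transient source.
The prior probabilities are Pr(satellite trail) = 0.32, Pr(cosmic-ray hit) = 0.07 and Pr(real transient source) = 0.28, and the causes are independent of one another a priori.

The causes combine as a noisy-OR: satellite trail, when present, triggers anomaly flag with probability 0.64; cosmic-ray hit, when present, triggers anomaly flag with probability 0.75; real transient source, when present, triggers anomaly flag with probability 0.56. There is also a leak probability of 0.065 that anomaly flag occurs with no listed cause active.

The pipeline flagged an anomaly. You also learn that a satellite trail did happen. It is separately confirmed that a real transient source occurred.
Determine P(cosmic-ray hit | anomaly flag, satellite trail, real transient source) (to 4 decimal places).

P(cosmic-ray hit | anomaly flag, satellite trail, real transient source) ≈ 0.0784

Under noisy-OR, P(anomaly flag | causes) = 1 − (1−0.065)·∏(1−qᵢ) over the active causes.
By total probability over both values of cosmic-ray hit:
  P(anomaly flag | satellite trail, real transient source) = 0.851896*0.93 + 0.962974*0.07
        = 0.792263 + 0.067408 = 0.859671
Configurations with cosmic-ray hit contribute 0.067408, so
  P(cosmic-ray hit | anomaly flag, satellite trail, real transient source) = 0.067408 / 0.859671 ≈ 0.0784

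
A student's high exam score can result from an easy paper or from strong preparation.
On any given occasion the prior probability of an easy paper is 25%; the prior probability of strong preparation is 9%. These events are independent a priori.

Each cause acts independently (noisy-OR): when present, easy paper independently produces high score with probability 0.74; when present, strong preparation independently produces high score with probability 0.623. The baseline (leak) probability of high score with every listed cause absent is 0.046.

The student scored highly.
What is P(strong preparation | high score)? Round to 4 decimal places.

P(strong preparation | high score) ≈ 0.2391

Under noisy-OR, P(high score | causes) = 1 − (1−0.046)·∏(1−qᵢ) over the active causes.
Weight on strong preparation=true, given the evidence: 0.043223 + 0.020396 = 0.063619
Normalizer over all consistent configurations: 0.046*0.75*0.91 + 0.640342*0.75*0.09 + 0.75196*0.25*0.91 + 0.906489*0.25*0.09 = 0.266085
P(strong preparation | high score) = 0.063619/0.266085 ≈ 0.2391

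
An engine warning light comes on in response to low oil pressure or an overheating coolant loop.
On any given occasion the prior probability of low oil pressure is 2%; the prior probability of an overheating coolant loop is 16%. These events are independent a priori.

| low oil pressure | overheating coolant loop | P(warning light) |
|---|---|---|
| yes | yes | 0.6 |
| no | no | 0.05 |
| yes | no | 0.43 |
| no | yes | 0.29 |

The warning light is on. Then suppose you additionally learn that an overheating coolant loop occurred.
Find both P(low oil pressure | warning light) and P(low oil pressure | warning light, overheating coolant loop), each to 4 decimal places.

P(low oil pressure | warning light) ≈ 0.0955; P(low oil pressure | warning light, overheating coolant loop) ≈ 0.0405

P(warning light) = 0.05*0.98*0.84 + 0.29*0.98*0.16 + 0.43*0.02*0.84 + 0.6*0.02*0.16 = 0.041160 + 0.045472 + 0.007224 + 0.001920 = 0.095776
The low oil pressure-present share is 0.007224 + 0.001920 = 0.009144.
P(low oil pressure | warning light) = 0.009144 / 0.095776 ≈ 0.0955

With the extra evidence:
Enumerate both values of low oil pressure and weight by the priors:
  P(warning light | overheating coolant loop) = 0.29*0.98 + 0.6*0.02
        = 0.284200 + 0.012000 = 0.296200
Keeping only the low oil pressure-present terms gives 0.012000, so
  P(low oil pressure | warning light, overheating coolant loop) = 0.012000 / 0.296200 ≈ 0.0405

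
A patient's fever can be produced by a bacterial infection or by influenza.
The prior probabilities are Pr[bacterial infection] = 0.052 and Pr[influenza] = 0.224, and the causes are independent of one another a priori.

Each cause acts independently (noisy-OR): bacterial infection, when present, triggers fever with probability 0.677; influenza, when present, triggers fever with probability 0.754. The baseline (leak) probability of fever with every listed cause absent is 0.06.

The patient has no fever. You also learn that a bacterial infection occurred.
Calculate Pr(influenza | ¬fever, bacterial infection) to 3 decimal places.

Under noisy-OR, P(fever | causes) = 1 − (1−0.06)·∏(1−qᵢ) over the active causes.
Weight on influenza=true, given the evidence: 0.074691·0.224 = 0.016731
Denominator P(¬fever | bacterial infection): 0.30362·0.776 + 0.074691·0.224 = 0.252340
Posterior = 0.016731 / 0.252340 ≈ 0.066

Pr(influenza | ¬fever, bacterial infection) ≈ 0.066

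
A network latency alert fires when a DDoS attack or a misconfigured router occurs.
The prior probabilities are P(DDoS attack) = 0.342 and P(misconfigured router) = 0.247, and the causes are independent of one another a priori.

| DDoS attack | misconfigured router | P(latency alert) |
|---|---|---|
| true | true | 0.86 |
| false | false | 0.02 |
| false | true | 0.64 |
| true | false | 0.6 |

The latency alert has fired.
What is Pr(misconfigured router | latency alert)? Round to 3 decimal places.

Sum P(latency alert|·) weighted by the priors over the 4 (DDoS attack, misconfigured router) configurations:
  P(latency alert) = 0.02×0.658×0.753 + 0.64×0.658×0.247 + 0.6×0.342×0.753 + 0.86×0.342×0.247
        = 0.009909 + 0.104017 + 0.154516 + 0.072648 = 0.341090
Configurations with misconfigured router contribute 0.176665, so
  P(misconfigured router | latency alert) = 0.176665 / 0.341090 ≈ 0.518

Pr(misconfigured router | latency alert) ≈ 0.518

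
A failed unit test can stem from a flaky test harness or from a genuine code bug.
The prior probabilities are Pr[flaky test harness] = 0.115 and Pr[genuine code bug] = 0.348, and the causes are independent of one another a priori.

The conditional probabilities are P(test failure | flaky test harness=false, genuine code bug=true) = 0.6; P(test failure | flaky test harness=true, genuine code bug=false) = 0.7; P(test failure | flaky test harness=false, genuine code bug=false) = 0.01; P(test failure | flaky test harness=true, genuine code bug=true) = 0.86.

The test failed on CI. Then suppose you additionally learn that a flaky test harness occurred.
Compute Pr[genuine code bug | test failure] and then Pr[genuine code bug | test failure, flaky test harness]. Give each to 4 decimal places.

Enumerate the 4 (flaky test harness, genuine code bug) configurations and weight by the priors:
  P(test failure) = 0.01*0.885*0.652 + 0.6*0.885*0.348 + 0.7*0.115*0.652 + 0.86*0.115*0.348
        = 0.005770 + 0.184788 + 0.052486 + 0.034417 = 0.277461
Configurations with genuine code bug contribute 0.219205, so
  P(genuine code bug | test failure) = 0.219205 / 0.277461 ≈ 0.7900

Now also conditioning on flaky test harness=true:
Enumerate both values of genuine code bug and weight by the priors:
  P(test failure | flaky test harness) = 0.7*0.652 + 0.86*0.348
        = 0.456400 + 0.299280 = 0.755680
Keeping only the genuine code bug-present terms gives 0.299280, so
  P(genuine code bug | test failure, flaky test harness) = 0.299280 / 0.755680 ≈ 0.3960
Conditioning on flaky test harness lowers the posterior on genuine code bug: the classic explaining-away effect in a common-effect structure.

Pr[genuine code bug | test failure] ≈ 0.7900; Pr[genuine code bug | test failure, flaky test harness] ≈ 0.3960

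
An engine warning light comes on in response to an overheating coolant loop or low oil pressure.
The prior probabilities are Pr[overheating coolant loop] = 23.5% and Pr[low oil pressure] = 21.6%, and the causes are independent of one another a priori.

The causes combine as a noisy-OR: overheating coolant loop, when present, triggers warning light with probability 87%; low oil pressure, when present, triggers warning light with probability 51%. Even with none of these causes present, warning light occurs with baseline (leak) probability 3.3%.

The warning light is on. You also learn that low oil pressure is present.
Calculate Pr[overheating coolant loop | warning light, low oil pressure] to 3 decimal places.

Pr[overheating coolant loop | warning light, low oil pressure] ≈ 0.354

Under noisy-OR, P(warning light | causes) = 1 − (1−0.033)·∏(1−qᵢ) over the active causes.
P(warning light | low oil pressure) = 0.52617×0.765 + 0.938402×0.235 = 0.402520 + 0.220524 = 0.623044
Restricting to configurations with overheating coolant loop present: 0.938402×0.235 = 0.220524.
So P(overheating coolant loop | warning light, low oil pressure) = 0.220524/0.623044 ≈ 0.354.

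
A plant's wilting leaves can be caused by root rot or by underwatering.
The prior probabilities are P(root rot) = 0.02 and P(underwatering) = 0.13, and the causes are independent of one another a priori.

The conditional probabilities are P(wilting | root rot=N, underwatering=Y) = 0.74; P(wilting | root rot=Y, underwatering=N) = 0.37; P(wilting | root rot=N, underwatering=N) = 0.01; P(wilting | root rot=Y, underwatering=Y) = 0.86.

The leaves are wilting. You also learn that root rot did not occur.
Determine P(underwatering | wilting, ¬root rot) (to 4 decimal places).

P(wilting | ¬root rot) = 0.01×0.87 + 0.74×0.13 = 0.008700 + 0.096200 = 0.104900
Restricting to configurations with underwatering present: 0.74×0.13 = 0.096200.
P(underwatering | wilting, ¬root rot) = 0.096200 / 0.104900 ≈ 0.9171

P(underwatering | wilting, ¬root rot) ≈ 0.9171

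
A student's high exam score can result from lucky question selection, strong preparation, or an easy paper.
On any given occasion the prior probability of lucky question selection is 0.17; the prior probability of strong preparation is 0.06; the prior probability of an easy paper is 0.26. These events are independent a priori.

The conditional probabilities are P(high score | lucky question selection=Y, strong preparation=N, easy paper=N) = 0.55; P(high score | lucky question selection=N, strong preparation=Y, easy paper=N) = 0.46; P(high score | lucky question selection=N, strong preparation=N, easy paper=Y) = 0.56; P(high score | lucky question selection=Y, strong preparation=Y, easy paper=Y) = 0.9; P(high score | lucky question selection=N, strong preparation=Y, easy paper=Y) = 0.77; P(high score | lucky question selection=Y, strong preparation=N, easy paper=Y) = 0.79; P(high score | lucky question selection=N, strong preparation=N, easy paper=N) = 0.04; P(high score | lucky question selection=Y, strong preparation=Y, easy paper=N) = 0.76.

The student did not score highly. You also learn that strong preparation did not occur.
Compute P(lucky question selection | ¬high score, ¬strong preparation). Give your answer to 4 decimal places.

P(¬high score | ¬strong preparation) = 0.96×0.83×0.74 + 0.44×0.83×0.26 + 0.45×0.17×0.74 + 0.21×0.17×0.26 = 0.589632 + 0.094952 + 0.056610 + 0.009282 = 0.750476
The lucky question selection-present share is 0.056610 + 0.009282 = 0.065892.
P(lucky question selection | ¬high score, ¬strong preparation) = 0.065892 / 0.750476 ≈ 0.0878

P(lucky question selection | ¬high score, ¬strong preparation) ≈ 0.0878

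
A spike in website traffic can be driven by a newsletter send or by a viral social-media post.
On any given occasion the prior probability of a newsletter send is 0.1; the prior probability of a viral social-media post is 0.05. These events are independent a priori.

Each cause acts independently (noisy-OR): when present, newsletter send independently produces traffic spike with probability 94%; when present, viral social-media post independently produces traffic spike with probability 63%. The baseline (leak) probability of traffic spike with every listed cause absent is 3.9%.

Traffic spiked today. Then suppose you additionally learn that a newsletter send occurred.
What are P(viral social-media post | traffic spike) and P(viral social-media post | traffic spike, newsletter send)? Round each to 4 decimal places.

Under noisy-OR, P(traffic spike | causes) = 1 − (1−0.039)·∏(1−qᵢ) over the active causes.
P(traffic spike) = 0.039×0.9×0.95 + 0.64443×0.9×0.05 + 0.94234×0.1×0.95 + 0.978666×0.1×0.05 = 0.033345 + 0.028999 + 0.089522 + 0.004893 = 0.156759
Of this, 0.033892 comes from 0.028999 + 0.004893 (the viral social-media post=true cases).
Hence the posterior is 0.033892/0.156759 ≈ 0.2162.

Now condition on the additional information:
Numerator (weight on configurations with viral social-media post): 0.978666·0.05 = 0.048933
Normalizer over all consistent configurations: 0.94234·0.95 + 0.978666·0.05 = 0.944156
P(viral social-media post | traffic spike, newsletter send) = 0.048933/0.944156 ≈ 0.0518

P(viral social-media post | traffic spike) ≈ 0.2162; P(viral social-media post | traffic spike, newsletter send) ≈ 0.0518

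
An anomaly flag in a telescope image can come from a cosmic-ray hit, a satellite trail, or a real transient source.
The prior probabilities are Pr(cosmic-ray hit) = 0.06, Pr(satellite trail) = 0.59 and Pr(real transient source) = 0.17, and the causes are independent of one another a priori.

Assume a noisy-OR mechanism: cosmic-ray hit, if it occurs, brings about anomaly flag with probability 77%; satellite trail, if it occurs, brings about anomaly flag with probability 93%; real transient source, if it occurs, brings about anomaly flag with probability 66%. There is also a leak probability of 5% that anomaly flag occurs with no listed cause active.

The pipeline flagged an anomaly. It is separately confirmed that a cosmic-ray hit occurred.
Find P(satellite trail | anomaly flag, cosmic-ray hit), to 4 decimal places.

Under noisy-OR, P(anomaly flag | causes) = 1 − (1−0.05)·∏(1−qᵢ) over the active causes.
For the numerator, keep only satellite trail=true terms: 0.482210 + 0.099778 = 0.581988
Normalizer over all consistent configurations: 0.7815*0.41*0.83 + 0.92571*0.41*0.17 + 0.984705*0.59*0.83 + 0.9948*0.59*0.17 = 0.912454
Posterior = 0.581988 / 0.912454 ≈ 0.6378

P(satellite trail | anomaly flag, cosmic-ray hit) ≈ 0.6378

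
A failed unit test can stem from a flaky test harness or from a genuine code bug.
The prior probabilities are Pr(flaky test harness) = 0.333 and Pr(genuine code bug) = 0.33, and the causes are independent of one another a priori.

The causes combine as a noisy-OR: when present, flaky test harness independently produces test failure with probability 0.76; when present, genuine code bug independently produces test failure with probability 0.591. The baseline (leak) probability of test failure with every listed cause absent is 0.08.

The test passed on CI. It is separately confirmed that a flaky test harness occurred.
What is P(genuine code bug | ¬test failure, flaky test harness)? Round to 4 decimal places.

Under noisy-OR, P(test failure | causes) = 1 − (1−0.08)·∏(1−qᵢ) over the active causes.
Sum P(¬test failure|·) weighted by the priors over both values of genuine code bug:
  P(¬test failure | flaky test harness) = 0.2208·0.67 + 0.090307·0.33
        = 0.147936 + 0.029801 = 0.177737
The terms with genuine code bug present sum to 0.029801, so
  P(genuine code bug | ¬test failure, flaky test harness) = 0.029801 / 0.177737 ≈ 0.1677

P(genuine code bug | ¬test failure, flaky test harness) ≈ 0.1677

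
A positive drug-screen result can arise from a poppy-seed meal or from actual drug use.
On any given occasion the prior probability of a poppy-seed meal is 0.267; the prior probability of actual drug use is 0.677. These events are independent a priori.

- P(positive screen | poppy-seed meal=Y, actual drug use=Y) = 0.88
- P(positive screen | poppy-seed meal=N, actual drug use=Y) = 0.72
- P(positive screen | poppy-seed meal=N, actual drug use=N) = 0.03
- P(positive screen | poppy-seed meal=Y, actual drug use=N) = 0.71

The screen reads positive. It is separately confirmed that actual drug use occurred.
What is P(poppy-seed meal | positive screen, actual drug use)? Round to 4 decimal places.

P(positive screen | actual drug use) = 0.72×0.733 + 0.88×0.267 = 0.527760 + 0.234960 = 0.762720
The poppy-seed meal-present share is 0.88×0.267 = 0.234960.
So P(poppy-seed meal | positive screen, actual drug use) = 0.234960/0.762720 ≈ 0.3081.

P(poppy-seed meal | positive screen, actual drug use) ≈ 0.3081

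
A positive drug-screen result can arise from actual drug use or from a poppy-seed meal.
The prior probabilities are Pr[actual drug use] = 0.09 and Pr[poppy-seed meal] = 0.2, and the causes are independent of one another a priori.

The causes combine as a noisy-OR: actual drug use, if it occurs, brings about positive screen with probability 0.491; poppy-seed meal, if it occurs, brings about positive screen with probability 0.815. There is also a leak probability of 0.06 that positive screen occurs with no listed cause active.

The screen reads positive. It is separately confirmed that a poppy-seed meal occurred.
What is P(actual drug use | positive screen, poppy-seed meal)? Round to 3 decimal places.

Under noisy-OR, P(positive screen | causes) = 1 − (1−0.06)·∏(1−qᵢ) over the active causes.
Enumerate both values of actual drug use and weight by the priors:
  P(positive screen | poppy-seed meal) = 0.8261*0.91 + 0.911485*0.09
        = 0.751751 + 0.082034 = 0.833785
The terms with actual drug use present sum to 0.082034, so
  P(actual drug use | positive screen, poppy-seed meal) = 0.082034 / 0.833785 ≈ 0.098

P(actual drug use | positive screen, poppy-seed meal) ≈ 0.098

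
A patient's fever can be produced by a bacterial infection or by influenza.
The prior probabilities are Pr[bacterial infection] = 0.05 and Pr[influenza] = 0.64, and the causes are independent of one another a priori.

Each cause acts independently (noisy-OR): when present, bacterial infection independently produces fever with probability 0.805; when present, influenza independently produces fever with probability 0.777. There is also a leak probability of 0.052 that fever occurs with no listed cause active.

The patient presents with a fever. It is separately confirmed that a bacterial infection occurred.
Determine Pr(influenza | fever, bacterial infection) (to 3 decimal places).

Pr(influenza | fever, bacterial infection) ≈ 0.676

Under noisy-OR, P(fever | causes) = 1 − (1−0.052)·∏(1−qᵢ) over the active causes.
P(fever | bacterial infection) = 0.81514·0.36 + 0.958776·0.64 = 0.293450 + 0.613617 = 0.907067
The influenza-present share is 0.958776·0.64 = 0.613617.
So P(influenza | fever, bacterial infection) = 0.613617/0.907067 ≈ 0.676.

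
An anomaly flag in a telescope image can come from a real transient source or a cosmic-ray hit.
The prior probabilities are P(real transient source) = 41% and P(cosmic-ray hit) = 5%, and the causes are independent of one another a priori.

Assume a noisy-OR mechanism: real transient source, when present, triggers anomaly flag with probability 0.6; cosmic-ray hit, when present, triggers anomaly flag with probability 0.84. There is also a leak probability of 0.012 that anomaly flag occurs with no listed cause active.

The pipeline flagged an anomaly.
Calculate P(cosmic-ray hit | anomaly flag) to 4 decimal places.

Under noisy-OR, P(anomaly flag | causes) = 1 − (1−0.012)·∏(1−qᵢ) over the active causes.
Weight on cosmic-ray hit=true, given the evidence: 0.024837 + 0.019204 = 0.044041
Denominator P(anomaly flag): 0.012·0.59·0.95 + 0.84192·0.59·0.05 + 0.6048·0.41·0.95 + 0.936768·0.41·0.05 = 0.286337
P(cosmic-ray hit | anomaly flag) = 0.044041/0.286337 ≈ 0.1538

P(cosmic-ray hit | anomaly flag) ≈ 0.1538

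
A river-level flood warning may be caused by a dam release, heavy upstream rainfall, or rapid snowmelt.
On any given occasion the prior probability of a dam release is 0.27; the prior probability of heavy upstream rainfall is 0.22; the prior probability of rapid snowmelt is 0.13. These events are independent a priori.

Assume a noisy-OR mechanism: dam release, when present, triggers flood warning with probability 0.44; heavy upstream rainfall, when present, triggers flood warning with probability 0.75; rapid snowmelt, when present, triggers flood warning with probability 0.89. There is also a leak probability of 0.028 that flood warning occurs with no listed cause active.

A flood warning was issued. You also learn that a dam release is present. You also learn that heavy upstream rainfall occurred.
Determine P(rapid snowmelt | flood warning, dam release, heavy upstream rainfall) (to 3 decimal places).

P(rapid snowmelt | flood warning, dam release, heavy upstream rainfall) ≈ 0.146

Under noisy-OR, P(flood warning | causes) = 1 − (1−0.028)·∏(1−qᵢ) over the active causes.
P(flood warning | dam release, heavy upstream rainfall) = 0.86392×0.87 + 0.985031×0.13 = 0.751610 + 0.128054 = 0.879664
Restricting to configurations with rapid snowmelt present: 0.985031×0.13 = 0.128054.
P(rapid snowmelt | flood warning, dam release, heavy upstream rainfall) = 0.128054 / 0.879664 ≈ 0.146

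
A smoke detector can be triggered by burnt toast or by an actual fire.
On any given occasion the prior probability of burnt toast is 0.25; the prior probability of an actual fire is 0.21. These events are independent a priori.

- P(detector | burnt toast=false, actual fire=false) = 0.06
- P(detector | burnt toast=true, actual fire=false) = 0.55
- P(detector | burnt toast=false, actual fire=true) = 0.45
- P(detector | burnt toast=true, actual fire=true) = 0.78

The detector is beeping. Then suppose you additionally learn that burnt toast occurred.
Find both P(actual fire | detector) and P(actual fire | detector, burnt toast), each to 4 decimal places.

Enumerate the 4 (burnt toast, actual fire) configurations and weight by the priors:
  P(detector) = 0.06*0.75*0.79 + 0.45*0.75*0.21 + 0.55*0.25*0.79 + 0.78*0.25*0.21
        = 0.035550 + 0.070875 + 0.108625 + 0.040950 = 0.256000
Configurations with actual fire contribute 0.111825, so
  P(actual fire | detector) = 0.111825 / 0.256000 ≈ 0.4368

Now also conditioning on burnt toast=true:
Sum P(detector|·) weighted by the priors over both values of actual fire:
  P(detector | burnt toast) = 0.55×0.79 + 0.78×0.21
        = 0.434500 + 0.163800 = 0.598300
Configurations with actual fire contribute 0.163800, so
  P(actual fire | detector, burnt toast) = 0.163800 / 0.598300 ≈ 0.2738
Conditioning on burnt toast lowers the posterior on actual fire: the classic explaining-away effect in a common-effect structure.

P(actual fire | detector) ≈ 0.4368; P(actual fire | detector, burnt toast) ≈ 0.2738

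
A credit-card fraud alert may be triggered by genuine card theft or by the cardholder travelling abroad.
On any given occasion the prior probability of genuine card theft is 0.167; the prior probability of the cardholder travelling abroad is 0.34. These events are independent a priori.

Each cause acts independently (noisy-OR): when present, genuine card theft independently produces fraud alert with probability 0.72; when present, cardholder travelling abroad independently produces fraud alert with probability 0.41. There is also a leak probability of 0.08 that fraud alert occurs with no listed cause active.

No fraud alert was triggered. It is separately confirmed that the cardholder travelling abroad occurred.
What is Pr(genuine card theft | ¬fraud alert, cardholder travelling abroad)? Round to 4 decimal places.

Under noisy-OR, P(fraud alert | causes) = 1 − (1−0.08)·∏(1−qᵢ) over the active causes.
Numerator (weight on configurations with genuine card theft): 0.151984×0.167 = 0.025381
Normalizer over all consistent configurations: 0.5428×0.833 + 0.151984×0.167 = 0.477533
Posterior = 0.025381 / 0.477533 ≈ 0.0532

Pr(genuine card theft | ¬fraud alert, cardholder travelling abroad) ≈ 0.0532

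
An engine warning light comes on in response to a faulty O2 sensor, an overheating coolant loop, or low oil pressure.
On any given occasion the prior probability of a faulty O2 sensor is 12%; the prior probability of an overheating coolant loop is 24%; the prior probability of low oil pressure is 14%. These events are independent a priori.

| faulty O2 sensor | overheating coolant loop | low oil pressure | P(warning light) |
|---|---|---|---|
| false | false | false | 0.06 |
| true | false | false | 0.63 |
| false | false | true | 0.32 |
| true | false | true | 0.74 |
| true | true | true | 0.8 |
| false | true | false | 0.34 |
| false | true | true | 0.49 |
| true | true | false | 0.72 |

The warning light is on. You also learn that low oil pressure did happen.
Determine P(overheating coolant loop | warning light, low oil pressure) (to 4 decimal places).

P(overheating coolant loop | warning light, low oil pressure) ≈ 0.3101

Numerator (weight on configurations with overheating coolant loop): 0.103488 + 0.023040 = 0.126528
Normalizer over all consistent configurations: 0.32×0.88×0.76 + 0.49×0.88×0.24 + 0.74×0.12×0.76 + 0.8×0.12×0.24 = 0.408032
P(overheating coolant loop | warning light, low oil pressure) = 0.126528/0.408032 ≈ 0.3101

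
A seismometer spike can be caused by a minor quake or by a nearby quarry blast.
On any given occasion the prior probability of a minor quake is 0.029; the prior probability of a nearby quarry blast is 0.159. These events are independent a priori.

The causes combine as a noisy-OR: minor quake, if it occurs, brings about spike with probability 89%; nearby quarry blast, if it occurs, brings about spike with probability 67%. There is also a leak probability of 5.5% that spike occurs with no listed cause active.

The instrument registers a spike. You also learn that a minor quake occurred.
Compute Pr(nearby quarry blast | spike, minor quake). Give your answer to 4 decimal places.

Under noisy-OR, P(spike | causes) = 1 − (1−0.055)·∏(1−qᵢ) over the active causes.
Weight on nearby quarry blast=true, given the evidence: 0.965696·0.159 = 0.153546
The normalizing constant is 0.89605·0.841 + 0.965696·0.159 = 0.907124
P(nearby quarry blast | spike, minor quake) = 0.153546/0.907124 ≈ 0.1693

Pr(nearby quarry blast | spike, minor quake) ≈ 0.1693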